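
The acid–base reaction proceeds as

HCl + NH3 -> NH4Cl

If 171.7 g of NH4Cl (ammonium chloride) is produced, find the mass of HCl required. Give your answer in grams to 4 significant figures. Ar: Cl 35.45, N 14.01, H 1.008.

M(NH4Cl) = 14.01 + 4(1.008) + 35.45 = 53.492 g/mol.
M(HCl) = 1.008 + 35.45 = 36.458 g/mol.
n(NH4Cl) = 171.70 g / 53.492 g/mol = 3.2098 mol.
From the equation the NH4Cl:HCl mole ratio is 1:1, so n(HCl) = 3.2098 × 1/1 = 3.2098 mol.
Mass of HCl = 3.2098 mol × 36.458 g/mol = 117.02 g.

117.0 g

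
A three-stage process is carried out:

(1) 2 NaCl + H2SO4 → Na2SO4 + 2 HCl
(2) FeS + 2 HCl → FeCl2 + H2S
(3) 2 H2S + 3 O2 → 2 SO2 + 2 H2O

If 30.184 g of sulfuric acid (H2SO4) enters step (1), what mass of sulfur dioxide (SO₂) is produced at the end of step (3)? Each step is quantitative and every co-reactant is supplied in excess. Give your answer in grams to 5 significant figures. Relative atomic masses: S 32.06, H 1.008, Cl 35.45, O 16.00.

19.715 g

M(H2SO4) = 2(1.008) + 32.06 + 4(16.00) = 98.076 g/mol.
M(SO2) = 32.06 + 2(16.00) = 64.06 g/mol.
n(H2SO4) = 30.184 / 98.076 = 0.307761 mol.
Reaction (1): H2SO4→HCl ratio 1:2 ⇒ n(HCl) = 0.615523 mol.
Reaction (2): HCl→H2S ratio 2:1 ⇒ n(H2S) = 0.307761 mol.
Reaction (3): H2S→SO2 ratio 2:2 ⇒ n(SO2) = 0.307761 mol.
Mass of SO2 = 0.307761 × 64.06 = 19.7152 g.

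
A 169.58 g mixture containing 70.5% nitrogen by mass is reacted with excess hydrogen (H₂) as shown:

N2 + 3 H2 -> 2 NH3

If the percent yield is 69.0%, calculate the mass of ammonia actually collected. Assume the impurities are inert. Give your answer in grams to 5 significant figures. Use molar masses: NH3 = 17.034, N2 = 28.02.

100.30 g

Pure N2 available = 169.58 g × 0.705 = 119.554 g.
n(N2) = 119.554 g / 28.02 g/mol = 4.26673 mol.
From the equation the N2:NH3 mole ratio is 1:2, so n(NH3) = 4.26673 × 2/1 = 8.53347 mol.
Mass of NH3 = 8.53347 mol × 17.034 g/mol = 145.359 g.
Actual mass collected = 145.359 g × 0.690 = 100.298 g.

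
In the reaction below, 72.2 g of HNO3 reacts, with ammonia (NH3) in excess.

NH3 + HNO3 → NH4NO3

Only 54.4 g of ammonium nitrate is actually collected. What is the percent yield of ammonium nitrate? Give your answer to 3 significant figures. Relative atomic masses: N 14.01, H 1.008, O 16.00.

59.3 %

M(HNO3) = 1.008 + 14.01 + 3(16.00) = 63.018 g/mol.
M(NH4NO3) = 2(14.01) + 4(1.008) + 3(16.00) = 80.052 g/mol.
n(HNO3) = 72.20 g / 63.018 g/mol = 1.146 mol.
From the equation the HNO3:NH4NO3 mole ratio is 1:1, so n(NH4NO3) = 1.146 × 1/1 = 1.146 mol.
Mass of NH4NO3 = 1.146 mol × 80.052 g/mol = 91.72 g.
This is the theoretical yield. Percent yield = 54.4 g / 91.72 g × 100% = 59.31%.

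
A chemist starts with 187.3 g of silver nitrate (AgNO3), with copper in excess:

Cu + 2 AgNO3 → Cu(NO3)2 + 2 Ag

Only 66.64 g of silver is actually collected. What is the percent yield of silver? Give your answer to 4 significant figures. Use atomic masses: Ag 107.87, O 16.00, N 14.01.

56.03 %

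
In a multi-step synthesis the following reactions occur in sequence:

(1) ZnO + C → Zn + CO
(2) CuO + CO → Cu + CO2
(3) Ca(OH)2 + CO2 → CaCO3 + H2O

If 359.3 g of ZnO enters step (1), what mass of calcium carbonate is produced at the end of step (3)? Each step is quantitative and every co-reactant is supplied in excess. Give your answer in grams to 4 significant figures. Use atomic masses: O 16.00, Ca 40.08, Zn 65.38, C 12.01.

441.9 g

M(ZnO) = 65.38 + 16.00 = 81.38 g/mol.
M(CaCO3) = 40.08 + 12.01 + 3(16.00) = 100.09 g/mol.
n(ZnO) = 359.3 / 81.38 = 4.4151 mol.
Reaction (1): ZnO→CO ratio 1:1 ⇒ n(CO) = 4.4151 mol.
Reaction (2): CO→CO2 ratio 1:1 ⇒ n(CO2) = 4.4151 mol.
Reaction (3): CO2→CaCO3 ratio 1:1 ⇒ n(CaCO3) = 4.4151 mol.
Mass of CaCO3 = 4.4151 × 100.09 = 441.91 g.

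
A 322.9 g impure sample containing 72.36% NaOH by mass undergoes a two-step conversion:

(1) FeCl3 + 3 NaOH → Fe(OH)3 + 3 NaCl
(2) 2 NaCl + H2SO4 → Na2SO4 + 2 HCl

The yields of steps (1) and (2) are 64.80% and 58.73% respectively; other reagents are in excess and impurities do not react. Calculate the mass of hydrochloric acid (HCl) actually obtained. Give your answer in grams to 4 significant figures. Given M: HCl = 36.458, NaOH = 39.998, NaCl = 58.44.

81.05 g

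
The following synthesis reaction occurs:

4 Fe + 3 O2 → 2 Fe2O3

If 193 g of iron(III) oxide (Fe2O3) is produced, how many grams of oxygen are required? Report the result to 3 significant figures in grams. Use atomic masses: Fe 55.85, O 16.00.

M(Fe2O3) = 2(55.85) + 3(16.00) = 159.70 g/mol.
M(O2) = 2(16.00) = 32.00 g/mol.
n(Fe2O3) = 193.0 g / 159.70 g/mol = 1.209 mol.
From the equation the Fe2O3:O2 mole ratio is 2:3, so n(O2) = 1.209 × 3/2 = 1.813 mol.
Mass of O2 = 1.813 mol × 32.00 g/mol = 58.01 g.

58.0 g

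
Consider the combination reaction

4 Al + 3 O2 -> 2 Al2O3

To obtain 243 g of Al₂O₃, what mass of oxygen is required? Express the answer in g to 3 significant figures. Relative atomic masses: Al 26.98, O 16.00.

M(Al2O3) = 2(26.98) + 3(16.00) = 101.96 g/mol.
M(O2) = 2(16.00) = 32.00 g/mol.
n(Al2O3) = 243.0 g / 101.96 g/mol = 2.383 mol.
From the equation the Al2O3:O2 mole ratio is 2:3, so n(O2) = 2.383 × 3/2 = 3.575 mol.
Mass of O2 = 3.575 mol × 32.00 g/mol = 114.4 g.

114 g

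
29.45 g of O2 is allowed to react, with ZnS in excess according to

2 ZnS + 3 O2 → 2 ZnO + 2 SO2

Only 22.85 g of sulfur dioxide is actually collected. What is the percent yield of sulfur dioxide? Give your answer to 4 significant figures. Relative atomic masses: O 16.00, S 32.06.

58.14 %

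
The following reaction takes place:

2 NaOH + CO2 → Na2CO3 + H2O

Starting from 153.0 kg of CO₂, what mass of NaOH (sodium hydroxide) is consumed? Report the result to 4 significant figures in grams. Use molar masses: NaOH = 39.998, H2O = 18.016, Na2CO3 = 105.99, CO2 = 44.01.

278100 g

Convert: 153.0 kg = 153000 g.
n(CO2) = 153000 g / 44.01 g/mol = 3476.5 mol.
From the equation the CO2:NaOH mole ratio is 1:2, so n(NaOH) = 3476.5 × 2/1 = 6953.0 mol.
Mass of NaOH = 6953.0 mol × 39.998 g/mol = 278100 g.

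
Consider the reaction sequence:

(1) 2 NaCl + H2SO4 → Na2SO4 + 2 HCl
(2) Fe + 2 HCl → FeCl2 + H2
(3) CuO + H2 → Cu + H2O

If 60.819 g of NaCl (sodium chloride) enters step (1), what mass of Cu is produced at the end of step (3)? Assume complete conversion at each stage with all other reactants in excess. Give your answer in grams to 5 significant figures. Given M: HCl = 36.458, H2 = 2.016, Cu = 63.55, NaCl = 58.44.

33.069 g

n(NaCl) = 60.819 / 58.44 = 1.04071 mol.
Reaction (1): NaCl→HCl ratio 2:2 ⇒ n(HCl) = 1.04071 mol.
Reaction (2): HCl→H2 ratio 2:1 ⇒ n(H2) = 0.520354 mol.
Reaction (3): H2→Cu ratio 1:1 ⇒ n(Cu) = 0.520354 mol.
Mass of Cu = 0.520354 × 63.55 = 33.0685 g.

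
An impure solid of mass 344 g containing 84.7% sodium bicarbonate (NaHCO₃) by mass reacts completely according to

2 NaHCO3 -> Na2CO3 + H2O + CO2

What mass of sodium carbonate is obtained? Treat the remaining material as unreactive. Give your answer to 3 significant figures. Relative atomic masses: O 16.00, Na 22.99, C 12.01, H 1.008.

184 g

Mass of pure NaHCO3 = 344 g × 0.847 = 291.4 g.
M(NaHCO3) = 22.99 + 1.008 + 12.01 + 3(16.00) = 84.008 g/mol.
M(Na2CO3) = 2(22.99) + 12.01 + 3(16.00) = 105.99 g/mol.
n(NaHCO3) = 291.4 g / 84.008 g/mol = 3.468 mol.
From the equation the NaHCO3:Na2CO3 mole ratio is 2:1, so n(Na2CO3) = 3.468 × 1/2 = 1.734 mol.
Mass of Na2CO3 = 1.734 mol × 105.99 g/mol = 183.8 g.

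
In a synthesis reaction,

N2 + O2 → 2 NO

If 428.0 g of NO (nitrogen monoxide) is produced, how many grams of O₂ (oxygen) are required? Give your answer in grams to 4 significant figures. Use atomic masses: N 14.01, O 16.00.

228.2 g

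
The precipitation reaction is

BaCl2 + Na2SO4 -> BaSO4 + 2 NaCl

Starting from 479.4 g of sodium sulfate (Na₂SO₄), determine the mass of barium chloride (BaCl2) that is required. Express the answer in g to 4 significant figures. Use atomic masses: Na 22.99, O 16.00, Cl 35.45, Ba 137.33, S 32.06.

702.8 g

M(Na2SO4) = 2(22.99) + 32.06 + 4(16.00) = 142.04 g/mol.
M(BaCl2) = 137.33 + 2(35.45) = 208.23 g/mol.
n(Na2SO4) = 479.40 g / 142.04 g/mol = 3.3751 mol.
From the equation the Na2SO4:BaCl2 mole ratio is 1:1, so n(BaCl2) = 3.3751 × 1/1 = 3.3751 mol.
Mass of BaCl2 = 3.3751 mol × 208.23 g/mol = 702.80 g.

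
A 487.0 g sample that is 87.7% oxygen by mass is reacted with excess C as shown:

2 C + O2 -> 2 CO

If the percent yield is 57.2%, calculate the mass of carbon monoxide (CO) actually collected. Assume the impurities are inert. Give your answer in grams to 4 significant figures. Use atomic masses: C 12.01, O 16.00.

427.7 g

Pure O2 available = 487.0 g × 0.877 = 427.10 g.
M(O2) = 2(16.00) = 32.00 g/mol.
M(CO) = 12.01 + 16.00 = 28.01 g/mol.
n(O2) = 427.10 g / 32.00 g/mol = 13.347 mol.
From the equation the O2:CO mole ratio is 1:2, so n(CO) = 13.347 × 2/1 = 26.694 mol.
Mass of CO = 26.694 mol × 28.01 g/mol = 747.69 g.
Actual mass collected = 747.69 g × 0.572 = 427.68 g.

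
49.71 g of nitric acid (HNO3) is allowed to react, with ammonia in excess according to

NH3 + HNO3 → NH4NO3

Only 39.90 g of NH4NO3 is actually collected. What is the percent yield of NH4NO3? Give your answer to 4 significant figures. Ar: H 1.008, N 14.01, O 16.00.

M(HNO3) = 1.008 + 14.01 + 3(16.00) = 63.018 g/mol.
M(NH4NO3) = 2(14.01) + 4(1.008) + 3(16.00) = 80.052 g/mol.
n(HNO3) = 49.710 g / 63.018 g/mol = 0.78882 mol.
From the equation the HNO3:NH4NO3 mole ratio is 1:1, so n(NH4NO3) = 0.78882 × 1/1 = 0.78882 mol.
Mass of NH4NO3 = 0.78882 mol × 80.052 g/mol = 63.147 g.
This is the theoretical yield. Percent yield = 39.90 g / 63.147 g × 100% = 63.186%.

63.19 %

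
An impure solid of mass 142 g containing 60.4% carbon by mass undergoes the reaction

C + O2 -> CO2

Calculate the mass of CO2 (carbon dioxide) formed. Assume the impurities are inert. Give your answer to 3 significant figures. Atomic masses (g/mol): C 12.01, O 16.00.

Mass of pure C = 142 g × 0.604 = 85.77 g.
M(C) = 12.01 g/mol.
M(CO2) = 12.01 + 2(16.00) = 44.01 g/mol.
n(C) = 85.77 g / 12.01 g/mol = 7.141 mol.
From the equation the C:CO2 mole ratio is 1:1, so n(CO2) = 7.141 × 1/1 = 7.141 mol.
Mass of CO2 = 7.141 mol × 44.01 g/mol = 314.3 g.

314 g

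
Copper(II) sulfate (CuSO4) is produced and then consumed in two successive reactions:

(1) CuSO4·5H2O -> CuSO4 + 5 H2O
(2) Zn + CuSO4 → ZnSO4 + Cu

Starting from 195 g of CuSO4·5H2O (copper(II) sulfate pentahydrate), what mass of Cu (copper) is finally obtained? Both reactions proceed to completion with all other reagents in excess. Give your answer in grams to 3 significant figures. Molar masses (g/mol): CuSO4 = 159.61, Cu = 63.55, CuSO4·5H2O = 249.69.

49.6 g

n(CuSO4·5H2O) = 195.0 / 249.69 = 0.7810 mol.
Step 1 gives a 1:1 ratio of CuSO4·5H2O to CuSO4, so n(CuSO4) = 0.7810 mol.
In step 2 the CuSO4:Cu ratio is 1:1, so n(Cu) = 0.7810 mol.
Mass of Cu = 0.7810 × 63.55 = 49.63 g.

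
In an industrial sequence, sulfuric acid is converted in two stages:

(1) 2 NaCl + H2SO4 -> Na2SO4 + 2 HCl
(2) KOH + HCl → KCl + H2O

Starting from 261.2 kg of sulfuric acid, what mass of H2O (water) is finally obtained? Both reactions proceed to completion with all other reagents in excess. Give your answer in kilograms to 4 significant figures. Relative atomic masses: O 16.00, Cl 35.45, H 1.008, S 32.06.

M(H2SO4) = 2(1.008) + 32.06 + 4(16.00) = 98.076 g/mol.
M(H2O) = 2(1.008) + 16.00 = 18.016 g/mol.
261.2 kg = 261200 g.
n(H2SO4) = 261200 / 98.076 = 2663.2 mol.
Step 1 gives a 1:2 ratio of H2SO4 to HCl, so n(HCl) = 5326.5 mol.
In step 2 the HCl:H2O ratio is 1:1, so n(H2O) = 5326.5 mol.
Mass of H2O = 5326.5 × 18.016 = 95962 g = 95.96 kg.

95.96 kg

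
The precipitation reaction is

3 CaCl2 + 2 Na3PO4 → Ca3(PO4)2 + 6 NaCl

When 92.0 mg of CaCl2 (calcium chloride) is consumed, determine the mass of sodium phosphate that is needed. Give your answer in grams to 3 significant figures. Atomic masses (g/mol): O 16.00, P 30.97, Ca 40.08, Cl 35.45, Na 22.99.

0.0906 g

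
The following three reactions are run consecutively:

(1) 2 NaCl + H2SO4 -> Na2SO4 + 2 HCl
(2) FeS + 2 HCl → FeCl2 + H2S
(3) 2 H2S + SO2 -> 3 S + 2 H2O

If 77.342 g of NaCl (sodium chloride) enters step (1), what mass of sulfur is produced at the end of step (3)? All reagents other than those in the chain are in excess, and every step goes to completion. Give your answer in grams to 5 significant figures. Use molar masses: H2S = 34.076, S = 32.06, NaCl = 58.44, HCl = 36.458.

31.822 g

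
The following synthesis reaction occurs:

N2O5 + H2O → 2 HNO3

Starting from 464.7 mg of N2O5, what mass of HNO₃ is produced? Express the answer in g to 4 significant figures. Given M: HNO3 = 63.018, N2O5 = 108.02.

0.5422 g

Convert: 464.7 mg = 0.46470 g.
n(N2O5) = 0.46470 g / 108.02 g/mol = 0.0043020 mol.
From the equation the N2O5:HNO3 mole ratio is 1:2, so n(HNO3) = 0.0043020 × 2/1 = 0.0086040 mol.
Mass of HNO3 = 0.0086040 mol × 63.018 g/mol = 0.54220 g.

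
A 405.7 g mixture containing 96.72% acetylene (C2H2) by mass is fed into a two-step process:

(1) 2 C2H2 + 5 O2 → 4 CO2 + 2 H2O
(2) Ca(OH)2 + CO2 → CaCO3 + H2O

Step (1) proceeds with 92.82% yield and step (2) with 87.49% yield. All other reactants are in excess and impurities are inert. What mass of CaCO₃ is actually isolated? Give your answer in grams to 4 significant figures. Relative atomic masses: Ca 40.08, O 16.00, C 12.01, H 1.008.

2450 g

Pure C2H2 = 405.7 × 0.9672 = 392.39 g.
M(C2H2) = 2(12.01) + 2(1.008) = 26.036 g/mol.
M(CaCO3) = 40.08 + 12.01 + 3(16.00) = 100.09 g/mol.
n(C2H2) = 392.39 / 26.036 = 15.071 mol.
Step 1 (C2H2:CO2 = 2:4): theoretical n(CO2) = 30.142 mol; at 92.82% yield, n(CO2) = 27.978 mol.
Step 2 (CO2:CaCO3 = 1:1): theoretical n(CaCO3) = 27.978 mol, so theoretical mass = 27.978 × 100.09 = 2800.3 g.
At 87.49% yield, actual mass of CaCO3 = 2800.3 × 0.8749 = 2450.0 g.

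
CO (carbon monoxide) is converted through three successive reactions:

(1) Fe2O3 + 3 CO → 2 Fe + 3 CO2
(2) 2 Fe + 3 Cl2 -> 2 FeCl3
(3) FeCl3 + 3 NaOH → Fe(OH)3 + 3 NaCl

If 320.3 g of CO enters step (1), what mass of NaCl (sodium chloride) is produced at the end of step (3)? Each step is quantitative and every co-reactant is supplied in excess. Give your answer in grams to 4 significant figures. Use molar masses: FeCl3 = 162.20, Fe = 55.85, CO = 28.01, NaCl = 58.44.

1337 g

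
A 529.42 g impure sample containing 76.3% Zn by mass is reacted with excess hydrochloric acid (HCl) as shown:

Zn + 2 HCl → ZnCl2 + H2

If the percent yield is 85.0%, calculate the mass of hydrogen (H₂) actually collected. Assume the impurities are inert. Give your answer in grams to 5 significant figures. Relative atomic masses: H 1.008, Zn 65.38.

10.587 g

Pure Zn available = 529.42 g × 0.763 = 403.947 g.
M(Zn) = 65.38 g/mol.
M(H2) = 2(1.008) = 2.016 g/mol.
n(Zn) = 403.947 g / 65.38 g/mol = 6.17846 mol.
From the equation the Zn:H2 mole ratio is 1:1, so n(H2) = 6.17846 × 1/1 = 6.17846 mol.
Mass of H2 = 6.17846 mol × 2.016 g/mol = 12.4558 g.
Actual mass collected = 12.4558 g × 0.850 = 10.5874 g.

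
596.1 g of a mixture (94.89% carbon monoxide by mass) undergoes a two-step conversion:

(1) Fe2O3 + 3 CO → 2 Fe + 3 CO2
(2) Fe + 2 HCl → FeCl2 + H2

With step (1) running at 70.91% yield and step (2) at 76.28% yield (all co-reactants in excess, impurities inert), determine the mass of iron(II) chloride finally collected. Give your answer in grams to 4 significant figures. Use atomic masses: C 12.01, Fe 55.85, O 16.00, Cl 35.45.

923.0 g

Pure CO = 596.1 × 0.9489 = 565.64 g.
M(CO) = 12.01 + 16.00 = 28.01 g/mol.
M(FeCl2) = 55.85 + 2(35.45) = 126.75 g/mol.
n(CO) = 565.64 / 28.01 = 20.194 mol.
Step 1 (CO:Fe = 3:2): theoretical n(Fe) = 13.463 mol; at 70.91% yield, n(Fe) = 9.5465 mol.
Step 2 (Fe:FeCl2 = 1:1): theoretical n(FeCl2) = 9.5465 mol, so theoretical mass = 9.5465 × 126.75 = 1210.0 g.
At 76.28% yield, actual mass of FeCl2 = 1210.0 × 0.7628 = 923.00 g.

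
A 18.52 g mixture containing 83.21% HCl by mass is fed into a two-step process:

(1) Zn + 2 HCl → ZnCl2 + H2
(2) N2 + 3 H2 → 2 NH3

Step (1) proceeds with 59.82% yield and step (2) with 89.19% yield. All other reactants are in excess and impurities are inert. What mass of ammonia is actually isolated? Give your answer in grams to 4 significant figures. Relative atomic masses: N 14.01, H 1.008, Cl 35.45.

1.281 g

Pure HCl = 18.52 × 0.8321 = 15.410 g.
M(HCl) = 1.008 + 35.45 = 36.458 g/mol.
M(NH3) = 14.01 + 3(1.008) = 17.034 g/mol.
n(HCl) = 15.410 / 36.458 = 0.42269 mol.
Step 1 (HCl:H2 = 2:1): theoretical n(H2) = 0.21135 mol; at 59.82% yield, n(H2) = 0.12643 mol.
Step 2 (H2:NH3 = 3:2): theoretical n(NH3) = 0.084285 mol, so theoretical mass = 0.084285 × 17.034 = 1.4357 g.
At 89.19% yield, actual mass of NH3 = 1.4357 × 0.8919 = 1.2805 g.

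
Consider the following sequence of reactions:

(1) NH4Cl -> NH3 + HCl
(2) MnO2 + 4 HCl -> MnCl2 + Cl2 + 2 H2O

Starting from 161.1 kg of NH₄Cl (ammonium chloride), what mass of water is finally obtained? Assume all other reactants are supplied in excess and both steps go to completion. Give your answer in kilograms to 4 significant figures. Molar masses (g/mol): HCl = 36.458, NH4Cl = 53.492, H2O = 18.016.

27.13 kg

161.1 kg = 161100 g.
n(NH4Cl) = 161100 / 53.492 = 3011.7 mol.
Step 1 gives a 1:1 ratio of NH4Cl to HCl, so n(HCl) = 3011.7 mol.
In step 2 the HCl:H2O ratio is 4:2, so n(H2O) = 1505.8 mol.
Mass of H2O = 1505.8 × 18.016 = 27129 g = 27.13 kg.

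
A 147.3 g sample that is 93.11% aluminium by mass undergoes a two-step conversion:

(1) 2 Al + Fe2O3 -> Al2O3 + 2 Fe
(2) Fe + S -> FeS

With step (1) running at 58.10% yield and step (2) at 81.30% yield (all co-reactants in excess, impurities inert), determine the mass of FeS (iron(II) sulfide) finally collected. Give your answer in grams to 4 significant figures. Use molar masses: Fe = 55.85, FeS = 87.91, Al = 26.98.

211.1 g

Pure Al = 147.3 × 0.9311 = 137.15 g.
n(Al) = 137.15 / 26.98 = 5.0834 mol.
Step 1 (Al:Fe = 2:2): theoretical n(Fe) = 5.0834 mol; at 58.10% yield, n(Fe) = 2.9535 mol.
Step 2 (Fe:FeS = 1:1): theoretical n(FeS) = 2.9535 mol, so theoretical mass = 2.9535 × 87.91 = 259.64 g.
At 81.30% yield, actual mass of FeS = 259.64 × 0.8130 = 211.09 g.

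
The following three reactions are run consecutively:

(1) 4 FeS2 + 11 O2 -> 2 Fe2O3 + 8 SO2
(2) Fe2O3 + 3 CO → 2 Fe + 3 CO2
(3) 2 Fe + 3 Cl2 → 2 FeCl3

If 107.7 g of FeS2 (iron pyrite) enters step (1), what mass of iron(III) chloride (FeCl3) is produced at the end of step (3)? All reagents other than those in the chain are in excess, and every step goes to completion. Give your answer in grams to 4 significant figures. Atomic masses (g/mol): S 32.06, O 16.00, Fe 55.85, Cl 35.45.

145.6 g

M(FeS2) = 55.85 + 2(32.06) = 119.97 g/mol.
M(FeCl3) = 55.85 + 3(35.45) = 162.20 g/mol.
n(FeS2) = 107.7 / 119.97 = 0.89772 mol.
Reaction (1): FeS2→Fe2O3 ratio 4:2 ⇒ n(Fe2O3) = 0.44886 mol.
Reaction (2): Fe2O3→Fe ratio 1:2 ⇒ n(Fe) = 0.89772 mol.
Reaction (3): Fe→FeCl3 ratio 2:2 ⇒ n(FeCl3) = 0.89772 mol.
Mass of FeCl3 = 0.89772 × 162.20 = 145.61 g.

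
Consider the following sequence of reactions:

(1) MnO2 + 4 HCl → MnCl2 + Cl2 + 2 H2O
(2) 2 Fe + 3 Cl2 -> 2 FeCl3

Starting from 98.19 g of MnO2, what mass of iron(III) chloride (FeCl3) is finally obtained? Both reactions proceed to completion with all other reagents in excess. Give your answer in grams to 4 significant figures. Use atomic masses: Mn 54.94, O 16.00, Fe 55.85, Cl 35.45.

122.1 g

M(MnO2) = 54.94 + 2(16.00) = 86.94 g/mol.
M(FeCl3) = 55.85 + 3(35.45) = 162.20 g/mol.
n(MnO2) = 98.190 / 86.94 = 1.1294 mol.
Step 1 gives a 1:1 ratio of MnO2 to Cl2, so n(Cl2) = 1.1294 mol.
In step 2 the Cl2:FeCl3 ratio is 3:2, so n(FeCl3) = 0.75293 mol.
Mass of FeCl3 = 0.75293 × 162.20 = 122.13 g.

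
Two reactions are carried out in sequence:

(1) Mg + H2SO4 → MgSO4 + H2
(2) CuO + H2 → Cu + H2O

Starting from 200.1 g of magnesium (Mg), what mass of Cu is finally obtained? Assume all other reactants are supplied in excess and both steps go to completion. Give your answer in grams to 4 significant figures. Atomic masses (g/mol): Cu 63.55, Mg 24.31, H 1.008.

M(Mg) = 24.31 g/mol.
M(Cu) = 63.55 g/mol.
n(Mg) = 200.10 / 24.31 = 8.2312 mol.
Step 1 gives a 1:1 ratio of Mg to H2, so n(H2) = 8.2312 mol.
In step 2 the H2:Cu ratio is 1:1, so n(Cu) = 8.2312 mol.
Mass of Cu = 8.2312 × 63.55 = 523.09 g.

523.1 g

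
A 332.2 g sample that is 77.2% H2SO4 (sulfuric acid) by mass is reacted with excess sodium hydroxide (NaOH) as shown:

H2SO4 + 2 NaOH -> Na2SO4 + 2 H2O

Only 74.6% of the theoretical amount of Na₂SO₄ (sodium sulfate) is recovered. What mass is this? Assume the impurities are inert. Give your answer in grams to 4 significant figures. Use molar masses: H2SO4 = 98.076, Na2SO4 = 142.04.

277.1 g

Pure H2SO4 available = 332.2 g × 0.772 = 256.46 g.
n(H2SO4) = 256.46 g / 98.076 g/mol = 2.6149 mol.
From the equation the H2SO4:Na2SO4 mole ratio is 1:1, so n(Na2SO4) = 2.6149 × 1/1 = 2.6149 mol.
Mass of Na2SO4 = 2.6149 mol × 142.04 g/mol = 371.42 g.
Actual mass collected = 371.42 g × 0.746 = 277.08 g.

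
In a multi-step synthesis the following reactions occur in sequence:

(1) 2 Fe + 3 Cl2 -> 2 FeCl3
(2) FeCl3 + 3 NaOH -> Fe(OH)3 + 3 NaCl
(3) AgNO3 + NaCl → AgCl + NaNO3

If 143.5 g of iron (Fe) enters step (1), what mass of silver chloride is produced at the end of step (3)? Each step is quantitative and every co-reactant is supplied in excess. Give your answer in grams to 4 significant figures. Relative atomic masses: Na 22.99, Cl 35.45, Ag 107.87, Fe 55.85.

M(Fe) = 55.85 g/mol.
M(AgCl) = 107.87 + 35.45 = 143.32 g/mol.
n(Fe) = 143.5 / 55.85 = 2.5694 mol.
Reaction (1): Fe→FeCl3 ratio 2:2 ⇒ n(FeCl3) = 2.5694 mol.
Reaction (2): FeCl3→NaCl ratio 1:3 ⇒ n(NaCl) = 7.7081 mol.
Reaction (3): NaCl→AgCl ratio 1:1 ⇒ n(AgCl) = 7.7081 mol.
Mass of AgCl = 7.7081 × 143.32 = 1104.7 g.

1105 g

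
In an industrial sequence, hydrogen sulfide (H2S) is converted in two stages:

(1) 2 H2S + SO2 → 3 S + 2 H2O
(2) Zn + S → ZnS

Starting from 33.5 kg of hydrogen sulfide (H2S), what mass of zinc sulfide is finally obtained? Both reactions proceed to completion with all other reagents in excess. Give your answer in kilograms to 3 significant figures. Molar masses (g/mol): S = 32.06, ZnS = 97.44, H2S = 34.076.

33.5 kg = 33500 g.
n(H2S) = 33500 / 34.076 = 983.1 mol.
Step 1 gives a 2:3 ratio of H2S to S, so n(S) = 1475 mol.
In step 2 the S:ZnS ratio is 1:1, so n(ZnS) = 1475 mol.
Mass of ZnS = 1475 × 97.44 = 143700 g = 144 kg.

144 kg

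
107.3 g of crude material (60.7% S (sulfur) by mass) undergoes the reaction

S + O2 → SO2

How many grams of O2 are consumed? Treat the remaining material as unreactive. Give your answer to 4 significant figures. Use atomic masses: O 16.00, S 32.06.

65.01 g

Mass of pure S = 107.3 g × 0.607 = 65.131 g.
M(S) = 32.06 g/mol.
M(O2) = 2(16.00) = 32.00 g/mol.
n(S) = 65.131 g / 32.06 g/mol = 2.0315 mol.
From the equation the S:O2 mole ratio is 1:1, so n(O2) = 2.0315 × 1/1 = 2.0315 mol.
Mass of O2 = 2.0315 mol × 32.00 g/mol = 65.009 g.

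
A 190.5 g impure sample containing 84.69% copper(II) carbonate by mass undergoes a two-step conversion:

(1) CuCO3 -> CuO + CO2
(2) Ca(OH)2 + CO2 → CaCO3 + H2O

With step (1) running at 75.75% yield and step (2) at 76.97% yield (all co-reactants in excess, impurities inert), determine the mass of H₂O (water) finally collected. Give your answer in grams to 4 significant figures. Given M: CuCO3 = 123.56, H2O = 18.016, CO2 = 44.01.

13.72 g

Pure CuCO3 = 190.5 × 0.8469 = 161.33 g.
n(CuCO3) = 161.33 / 123.56 = 1.3057 mol.
Step 1 (CuCO3:CO2 = 1:1): theoretical n(CO2) = 1.3057 mol; at 75.75% yield, n(CO2) = 0.98908 mol.
Step 2 (CO2:H2O = 1:1): theoretical n(H2O) = 0.98908 mol, so theoretical mass = 0.98908 × 18.016 = 17.819 g.
At 76.97% yield, actual mass of H2O = 17.819 × 0.7697 = 13.716 g.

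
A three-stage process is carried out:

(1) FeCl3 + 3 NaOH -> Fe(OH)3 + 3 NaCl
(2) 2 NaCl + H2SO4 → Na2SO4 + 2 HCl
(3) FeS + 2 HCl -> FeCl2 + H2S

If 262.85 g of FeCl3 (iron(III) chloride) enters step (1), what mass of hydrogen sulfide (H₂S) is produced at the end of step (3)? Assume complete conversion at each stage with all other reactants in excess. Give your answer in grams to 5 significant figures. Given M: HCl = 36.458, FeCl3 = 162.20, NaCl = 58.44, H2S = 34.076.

82.832 g

n(FeCl3) = 262.85 / 162.20 = 1.62053 mol.
Reaction (1): FeCl3→NaCl ratio 1:3 ⇒ n(NaCl) = 4.86159 mol.
Reaction (2): NaCl→HCl ratio 2:2 ⇒ n(HCl) = 4.86159 mol.
Reaction (3): HCl→H2S ratio 2:1 ⇒ n(H2S) = 2.43080 mol.
Mass of H2S = 2.43080 × 34.076 = 82.8318 g.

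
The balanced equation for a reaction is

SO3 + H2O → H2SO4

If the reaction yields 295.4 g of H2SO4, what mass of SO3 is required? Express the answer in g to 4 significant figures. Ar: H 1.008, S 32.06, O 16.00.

241.1 g

M(H2SO4) = 2(1.008) + 32.06 + 4(16.00) = 98.076 g/mol.
M(SO3) = 32.06 + 3(16.00) = 80.06 g/mol.
n(H2SO4) = 295.40 g / 98.076 g/mol = 3.0119 mol.
From the equation the H2SO4:SO3 mole ratio is 1:1, so n(SO3) = 3.0119 × 1/1 = 3.0119 mol.
Mass of SO3 = 3.0119 mol × 80.06 g/mol = 241.14 g.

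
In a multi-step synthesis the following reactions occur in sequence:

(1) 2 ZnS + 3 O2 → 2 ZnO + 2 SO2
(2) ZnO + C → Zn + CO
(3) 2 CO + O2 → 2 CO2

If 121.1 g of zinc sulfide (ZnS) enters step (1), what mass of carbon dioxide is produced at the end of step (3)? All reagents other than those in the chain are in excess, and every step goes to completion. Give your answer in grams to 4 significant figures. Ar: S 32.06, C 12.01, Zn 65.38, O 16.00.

M(ZnS) = 65.38 + 32.06 = 97.44 g/mol.
M(CO2) = 12.01 + 2(16.00) = 44.01 g/mol.
n(ZnS) = 121.1 / 97.44 = 1.2428 mol.
Reaction (1): ZnS→ZnO ratio 2:2 ⇒ n(ZnO) = 1.2428 mol.
Reaction (2): ZnO→CO ratio 1:1 ⇒ n(CO) = 1.2428 mol.
Reaction (3): CO→CO2 ratio 2:2 ⇒ n(CO2) = 1.2428 mol.
Mass of CO2 = 1.2428 × 44.01 = 54.696 g.

54.70 g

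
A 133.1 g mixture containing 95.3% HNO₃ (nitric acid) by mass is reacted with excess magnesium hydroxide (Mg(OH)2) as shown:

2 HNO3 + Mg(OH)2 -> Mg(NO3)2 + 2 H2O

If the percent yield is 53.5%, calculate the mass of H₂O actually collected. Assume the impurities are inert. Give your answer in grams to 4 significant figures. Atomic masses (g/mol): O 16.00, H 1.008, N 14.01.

Pure HNO3 available = 133.1 g × 0.953 = 126.84 g.
M(HNO3) = 1.008 + 14.01 + 3(16.00) = 63.018 g/mol.
M(H2O) = 2(1.008) + 16.00 = 18.016 g/mol.
n(HNO3) = 126.84 g / 63.018 g/mol = 2.0128 mol.
From the equation the HNO3:H2O mole ratio is 2:2, so n(H2O) = 2.0128 × 2/2 = 2.0128 mol.
Mass of H2O = 2.0128 mol × 18.016 g/mol = 36.263 g.
Actual mass collected = 36.263 g × 0.535 = 19.401 g.

19.40 g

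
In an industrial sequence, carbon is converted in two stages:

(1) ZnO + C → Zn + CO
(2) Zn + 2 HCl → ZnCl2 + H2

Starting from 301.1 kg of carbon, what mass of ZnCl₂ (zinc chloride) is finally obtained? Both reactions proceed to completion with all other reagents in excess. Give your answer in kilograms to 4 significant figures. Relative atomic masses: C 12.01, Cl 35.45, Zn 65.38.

M(C) = 12.01 g/mol.
M(ZnCl2) = 65.38 + 2(35.45) = 136.28 g/mol.
301.1 kg = 301100 g.
n(C) = 301100 / 12.01 = 25071 mol.
Step 1 gives a 1:1 ratio of C to Zn, so n(Zn) = 25071 mol.
In step 2 the Zn:ZnCl2 ratio is 1:1, so n(ZnCl2) = 25071 mol.
Mass of ZnCl2 = 25071 × 136.28 = 3.4166 × 10^6 g = 3417 kg.

3417 kg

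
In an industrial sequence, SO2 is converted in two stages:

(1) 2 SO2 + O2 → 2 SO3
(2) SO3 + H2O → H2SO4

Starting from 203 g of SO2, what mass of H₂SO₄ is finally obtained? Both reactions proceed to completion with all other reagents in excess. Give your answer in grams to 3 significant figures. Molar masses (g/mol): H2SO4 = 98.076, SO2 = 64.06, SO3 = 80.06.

n(SO2) = 203.0 / 64.06 = 3.169 mol.
Step 1 gives a 2:2 ratio of SO2 to SO3, so n(SO3) = 3.169 mol.
In step 2 the SO3:H2SO4 ratio is 1:1, so n(H2SO4) = 3.169 mol.
Mass of H2SO4 = 3.169 × 98.076 = 310.8 g.

311 g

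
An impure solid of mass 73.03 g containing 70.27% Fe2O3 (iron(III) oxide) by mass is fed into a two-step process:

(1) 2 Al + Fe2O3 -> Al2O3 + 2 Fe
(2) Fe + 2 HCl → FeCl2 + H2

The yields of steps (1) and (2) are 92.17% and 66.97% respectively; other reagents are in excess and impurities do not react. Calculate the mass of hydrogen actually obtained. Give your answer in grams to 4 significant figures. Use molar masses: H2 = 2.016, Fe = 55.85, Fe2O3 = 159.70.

0.7998 g

Pure Fe2O3 = 73.03 × 0.7027 = 51.318 g.
n(Fe2O3) = 51.318 / 159.70 = 0.32134 mol.
Step 1 (Fe2O3:Fe = 1:2): theoretical n(Fe) = 0.64268 mol; at 92.17% yield, n(Fe) = 0.59236 mol.
Step 2 (Fe:H2 = 1:1): theoretical n(H2) = 0.59236 mol, so theoretical mass = 0.59236 × 2.016 = 1.1942 g.
At 66.97% yield, actual mass of H2 = 1.1942 × 0.6697 = 0.79975 g.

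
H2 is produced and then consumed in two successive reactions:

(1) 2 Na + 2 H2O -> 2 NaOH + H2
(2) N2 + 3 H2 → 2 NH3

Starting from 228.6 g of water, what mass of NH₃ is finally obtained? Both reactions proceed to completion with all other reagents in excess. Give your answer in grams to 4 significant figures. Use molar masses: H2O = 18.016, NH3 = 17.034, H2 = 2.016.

72.05 g

n(H2O) = 228.60 / 18.016 = 12.689 mol.
Step 1 gives a 2:1 ratio of H2O to H2, so n(H2) = 6.3444 mol.
In step 2 the H2:NH3 ratio is 3:2, so n(NH3) = 4.2296 mol.
Mass of NH3 = 4.2296 × 17.034 = 72.047 g.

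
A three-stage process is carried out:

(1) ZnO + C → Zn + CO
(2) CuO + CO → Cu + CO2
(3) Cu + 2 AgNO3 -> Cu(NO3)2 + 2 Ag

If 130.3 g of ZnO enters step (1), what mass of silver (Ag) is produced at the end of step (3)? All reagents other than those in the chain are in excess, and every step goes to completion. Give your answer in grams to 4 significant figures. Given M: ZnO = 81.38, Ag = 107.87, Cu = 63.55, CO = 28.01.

345.4 g

n(ZnO) = 130.3 / 81.38 = 1.6011 mol.
Reaction (1): ZnO→CO ratio 1:1 ⇒ n(CO) = 1.6011 mol.
Reaction (2): CO→Cu ratio 1:1 ⇒ n(Cu) = 1.6011 mol.
Reaction (3): Cu→Ag ratio 1:2 ⇒ n(Ag) = 3.2023 mol.
Mass of Ag = 3.2023 × 107.87 = 345.43 g.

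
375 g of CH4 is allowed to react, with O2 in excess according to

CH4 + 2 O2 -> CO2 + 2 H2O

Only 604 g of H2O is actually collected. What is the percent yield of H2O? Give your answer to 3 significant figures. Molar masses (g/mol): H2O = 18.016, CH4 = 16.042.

71.7 %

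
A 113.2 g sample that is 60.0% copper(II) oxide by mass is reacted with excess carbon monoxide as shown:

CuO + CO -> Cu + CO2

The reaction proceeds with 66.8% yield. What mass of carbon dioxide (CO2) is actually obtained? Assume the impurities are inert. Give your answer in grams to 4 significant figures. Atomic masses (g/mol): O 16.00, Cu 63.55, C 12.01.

Pure CuO available = 113.2 g × 0.600 = 67.920 g.
M(CuO) = 63.55 + 16.00 = 79.55 g/mol.
M(CO2) = 12.01 + 2(16.00) = 44.01 g/mol.
n(CuO) = 67.920 g / 79.55 g/mol = 0.85380 mol.
From the equation the CuO:CO2 mole ratio is 1:1, so n(CO2) = 0.85380 × 1/1 = 0.85380 mol.
Mass of CO2 = 0.85380 mol × 44.01 g/mol = 37.576 g.
Actual mass collected = 37.576 g × 0.668 = 25.101 g.

25.10 g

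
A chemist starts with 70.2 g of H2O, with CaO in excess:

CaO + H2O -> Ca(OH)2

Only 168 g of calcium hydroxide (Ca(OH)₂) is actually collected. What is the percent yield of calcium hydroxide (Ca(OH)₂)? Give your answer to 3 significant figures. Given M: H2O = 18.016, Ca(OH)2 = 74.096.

58.2 %

n(H2O) = 70.20 g / 18.016 g/mol = 3.897 mol.
From the equation the H2O:Ca(OH)2 mole ratio is 1:1, so n(Ca(OH)2) = 3.897 × 1/1 = 3.897 mol.
Mass of Ca(OH)2 = 3.897 mol × 74.096 g/mol = 288.7 g.
This is the theoretical yield. Percent yield = 168 g / 288.7 g × 100% = 58.19%.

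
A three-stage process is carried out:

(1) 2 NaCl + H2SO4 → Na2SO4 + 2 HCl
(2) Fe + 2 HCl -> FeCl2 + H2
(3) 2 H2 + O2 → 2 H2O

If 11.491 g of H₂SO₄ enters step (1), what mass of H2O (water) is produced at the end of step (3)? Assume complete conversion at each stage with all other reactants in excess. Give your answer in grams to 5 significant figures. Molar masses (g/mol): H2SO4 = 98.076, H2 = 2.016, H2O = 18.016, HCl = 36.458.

n(H2SO4) = 11.491 / 98.076 = 0.117164 mol.
Reaction (1): H2SO4→HCl ratio 1:2 ⇒ n(HCl) = 0.234328 mol.
Reaction (2): HCl→H2 ratio 2:1 ⇒ n(H2) = 0.117164 mol.
Reaction (3): H2→H2O ratio 2:2 ⇒ n(H2O) = 0.117164 mol.
Mass of H2O = 0.117164 × 18.016 = 2.11083 g.

2.1108 g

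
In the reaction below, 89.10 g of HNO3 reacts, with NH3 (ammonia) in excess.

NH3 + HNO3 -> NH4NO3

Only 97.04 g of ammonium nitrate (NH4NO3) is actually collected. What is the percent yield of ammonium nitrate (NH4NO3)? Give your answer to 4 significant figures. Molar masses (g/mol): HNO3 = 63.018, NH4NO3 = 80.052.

n(HNO3) = 89.100 g / 63.018 g/mol = 1.4139 mol.
From the equation the HNO3:NH4NO3 mole ratio is 1:1, so n(NH4NO3) = 1.4139 × 1/1 = 1.4139 mol.
Mass of NH4NO3 = 1.4139 mol × 80.052 g/mol = 113.18 g.
This is the theoretical yield. Percent yield = 97.04 g / 113.18 g × 100% = 85.736%.

85.74 %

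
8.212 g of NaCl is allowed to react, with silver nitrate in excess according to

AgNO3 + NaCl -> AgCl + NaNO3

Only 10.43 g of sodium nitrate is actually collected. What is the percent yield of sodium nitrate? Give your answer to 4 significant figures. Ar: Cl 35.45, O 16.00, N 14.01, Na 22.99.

87.32 %

M(NaCl) = 22.99 + 35.45 = 58.44 g/mol.
M(NaNO3) = 22.99 + 14.01 + 3(16.00) = 85.00 g/mol.
n(NaCl) = 8.2120 g / 58.44 g/mol = 0.14052 mol.
From the equation the NaCl:NaNO3 mole ratio is 1:1, so n(NaNO3) = 0.14052 × 1/1 = 0.14052 mol.
Mass of NaNO3 = 0.14052 mol × 85.00 g/mol = 11.944 g.
This is the theoretical yield. Percent yield = 10.43 g / 11.944 g × 100% = 87.323%.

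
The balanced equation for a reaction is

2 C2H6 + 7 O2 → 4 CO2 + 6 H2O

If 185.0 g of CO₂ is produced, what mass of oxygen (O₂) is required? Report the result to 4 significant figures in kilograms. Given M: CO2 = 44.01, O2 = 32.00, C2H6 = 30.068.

n(CO2) = 185.00 g / 44.01 g/mol = 4.2036 mol.
From the equation the CO2:O2 mole ratio is 4:7, so n(O2) = 4.2036 × 7/4 = 7.3563 mol.
Mass of O2 = 7.3563 mol × 32.00 g/mol = 235.40 g.
Converting to kg: 235.40 g = 0.2354 kg.

0.2354 kg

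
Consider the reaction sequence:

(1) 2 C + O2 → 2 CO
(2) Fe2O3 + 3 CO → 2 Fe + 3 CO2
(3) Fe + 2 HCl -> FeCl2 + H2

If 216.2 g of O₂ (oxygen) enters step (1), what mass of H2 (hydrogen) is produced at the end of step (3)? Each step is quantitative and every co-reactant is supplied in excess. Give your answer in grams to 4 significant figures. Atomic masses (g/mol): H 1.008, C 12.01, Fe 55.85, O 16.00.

18.16 g

M(O2) = 2(16.00) = 32.00 g/mol.
M(H2) = 2(1.008) = 2.016 g/mol.
n(O2) = 216.2 / 32.00 = 6.7562 mol.
Reaction (1): O2→CO ratio 1:2 ⇒ n(CO) = 13.512 mol.
Reaction (2): CO→Fe ratio 3:2 ⇒ n(Fe) = 9.0083 mol.
Reaction (3): Fe→H2 ratio 1:1 ⇒ n(H2) = 9.0083 mol.
Mass of H2 = 9.0083 × 2.016 = 18.161 g.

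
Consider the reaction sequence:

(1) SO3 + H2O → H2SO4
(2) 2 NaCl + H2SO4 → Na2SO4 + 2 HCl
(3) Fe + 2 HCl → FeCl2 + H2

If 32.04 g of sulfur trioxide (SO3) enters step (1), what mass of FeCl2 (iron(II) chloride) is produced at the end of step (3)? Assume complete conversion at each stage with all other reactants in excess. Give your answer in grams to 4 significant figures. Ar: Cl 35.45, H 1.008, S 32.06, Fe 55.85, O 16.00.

50.73 g

M(SO3) = 32.06 + 3(16.00) = 80.06 g/mol.
M(FeCl2) = 55.85 + 2(35.45) = 126.75 g/mol.
n(SO3) = 32.04 / 80.06 = 0.40020 mol.
Reaction (1): SO3→H2SO4 ratio 1:1 ⇒ n(H2SO4) = 0.40020 mol.
Reaction (2): H2SO4→HCl ratio 1:2 ⇒ n(HCl) = 0.80040 mol.
Reaction (3): HCl→FeCl2 ratio 2:1 ⇒ n(FeCl2) = 0.40020 mol.
Mass of FeCl2 = 0.40020 × 126.75 = 50.725 g.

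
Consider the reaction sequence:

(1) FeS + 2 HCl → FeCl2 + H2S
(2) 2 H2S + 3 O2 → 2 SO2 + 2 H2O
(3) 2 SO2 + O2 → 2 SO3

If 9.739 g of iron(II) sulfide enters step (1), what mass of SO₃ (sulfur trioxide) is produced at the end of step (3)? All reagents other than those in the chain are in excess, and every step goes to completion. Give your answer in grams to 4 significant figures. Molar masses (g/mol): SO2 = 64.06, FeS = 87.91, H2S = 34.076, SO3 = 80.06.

8.869 g

n(FeS) = 9.739 / 87.91 = 0.11078 mol.
Reaction (1): FeS→H2S ratio 1:1 ⇒ n(H2S) = 0.11078 mol.
Reaction (2): H2S→SO2 ratio 2:2 ⇒ n(SO2) = 0.11078 mol.
Reaction (3): SO2→SO3 ratio 2:2 ⇒ n(SO3) = 0.11078 mol.
Mass of SO3 = 0.11078 × 80.06 = 8.8693 g.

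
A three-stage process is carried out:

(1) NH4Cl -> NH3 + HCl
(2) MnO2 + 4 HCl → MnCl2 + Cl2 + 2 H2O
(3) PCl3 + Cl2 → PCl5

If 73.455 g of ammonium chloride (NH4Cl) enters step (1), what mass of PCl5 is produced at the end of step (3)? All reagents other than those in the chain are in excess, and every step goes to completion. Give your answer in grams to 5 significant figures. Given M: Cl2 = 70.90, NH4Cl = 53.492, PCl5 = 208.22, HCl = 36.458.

n(NH4Cl) = 73.455 / 53.492 = 1.37320 mol.
Reaction (1): NH4Cl→HCl ratio 1:1 ⇒ n(HCl) = 1.37320 mol.
Reaction (2): HCl→Cl2 ratio 4:1 ⇒ n(Cl2) = 0.343299 mol.
Reaction (3): Cl2→PCl5 ratio 1:1 ⇒ n(PCl5) = 0.343299 mol.
Mass of PCl5 = 0.343299 × 208.22 = 71.4817 g.

71.482 g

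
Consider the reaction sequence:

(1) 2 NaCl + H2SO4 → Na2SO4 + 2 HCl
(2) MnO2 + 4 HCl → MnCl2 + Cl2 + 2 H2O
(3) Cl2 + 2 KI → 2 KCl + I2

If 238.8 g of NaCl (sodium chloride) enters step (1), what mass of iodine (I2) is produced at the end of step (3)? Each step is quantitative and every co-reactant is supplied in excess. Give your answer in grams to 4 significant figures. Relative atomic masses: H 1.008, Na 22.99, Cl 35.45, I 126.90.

M(NaCl) = 22.99 + 35.45 = 58.44 g/mol.
M(I2) = 2(126.90) = 253.80 g/mol.
n(NaCl) = 238.8 / 58.44 = 4.0862 mol.
Reaction (1): NaCl→HCl ratio 2:2 ⇒ n(HCl) = 4.0862 mol.
Reaction (2): HCl→Cl2 ratio 4:1 ⇒ n(Cl2) = 1.0216 mol.
Reaction (3): Cl2→I2 ratio 1:1 ⇒ n(I2) = 1.0216 mol.
Mass of I2 = 1.0216 × 253.80 = 259.27 g.

259.3 g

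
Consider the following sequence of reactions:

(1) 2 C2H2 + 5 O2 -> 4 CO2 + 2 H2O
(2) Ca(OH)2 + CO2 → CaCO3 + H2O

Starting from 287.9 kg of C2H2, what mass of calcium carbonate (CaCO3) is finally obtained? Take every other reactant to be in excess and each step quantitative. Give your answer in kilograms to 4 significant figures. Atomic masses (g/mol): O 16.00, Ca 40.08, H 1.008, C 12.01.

2214 kg

M(C2H2) = 2(12.01) + 2(1.008) = 26.036 g/mol.
M(CaCO3) = 40.08 + 12.01 + 3(16.00) = 100.09 g/mol.
287.9 kg = 287900 g.
n(C2H2) = 287900 / 26.036 = 11058 mol.
Step 1 gives a 2:4 ratio of C2H2 to CO2, so n(CO2) = 22116 mol.
In step 2 the CO2:CaCO3 ratio is 1:1, so n(CaCO3) = 22116 mol.
Mass of CaCO3 = 22116 × 100.09 = 2.2135 × 10^6 g = 2214 kg.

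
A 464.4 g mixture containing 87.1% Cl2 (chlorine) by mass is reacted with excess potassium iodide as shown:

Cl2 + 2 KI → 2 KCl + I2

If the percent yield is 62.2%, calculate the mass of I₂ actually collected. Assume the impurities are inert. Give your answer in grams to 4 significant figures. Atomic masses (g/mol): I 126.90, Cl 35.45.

Pure Cl2 available = 464.4 g × 0.871 = 404.49 g.
M(Cl2) = 2(35.45) = 70.90 g/mol.
M(I2) = 2(126.90) = 253.80 g/mol.
n(Cl2) = 404.49 g / 70.90 g/mol = 5.7051 mol.
From the equation the Cl2:I2 mole ratio is 1:1, so n(I2) = 5.7051 × 1/1 = 5.7051 mol.
Mass of I2 = 5.7051 mol × 253.80 g/mol = 1448.0 g.
Actual mass collected = 1448.0 g × 0.622 = 900.63 g.

900.6 g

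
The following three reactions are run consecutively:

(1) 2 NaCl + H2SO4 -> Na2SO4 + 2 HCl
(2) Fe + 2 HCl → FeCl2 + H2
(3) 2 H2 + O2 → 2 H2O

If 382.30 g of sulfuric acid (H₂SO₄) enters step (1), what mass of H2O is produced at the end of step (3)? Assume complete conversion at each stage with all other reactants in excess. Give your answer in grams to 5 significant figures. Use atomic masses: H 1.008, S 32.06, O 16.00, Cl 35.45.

70.226 g

M(H2SO4) = 2(1.008) + 32.06 + 4(16.00) = 98.076 g/mol.
M(H2O) = 2(1.008) + 16.00 = 18.016 g/mol.
n(H2SO4) = 382.30 / 98.076 = 3.89800 mol.
Reaction (1): H2SO4→HCl ratio 1:2 ⇒ n(HCl) = 7.79599 mol.
Reaction (2): HCl→H2 ratio 2:1 ⇒ n(H2) = 3.89800 mol.
Reaction (3): H2→H2O ratio 2:2 ⇒ n(H2O) = 3.89800 mol.
Mass of H2O = 3.89800 × 18.016 = 70.2263 g.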